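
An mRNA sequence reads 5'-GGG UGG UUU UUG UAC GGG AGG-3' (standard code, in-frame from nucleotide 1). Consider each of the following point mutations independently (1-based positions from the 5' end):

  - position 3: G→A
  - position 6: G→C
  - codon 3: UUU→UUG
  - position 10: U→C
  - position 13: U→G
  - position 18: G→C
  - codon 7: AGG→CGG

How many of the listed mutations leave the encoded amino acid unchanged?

Codon 1: GGG (Gly) → GGA (Gly) — synonymous.
Codon 2: UGG (Trp) → UGC (Cys) — missense.
Codon 3: UUU (Phe) → UUG (Leu) — missense.
Codon 4: UUG (Leu) → CUG (Leu) — synonymous.
Codon 5: UAC (Tyr) → GAC (Asp) — missense.
Codon 6: GGG (Gly) → GGC (Gly) — synonymous.
Codon 7: AGG (Arg) → CGG (Arg) — synonymous.
Synonymous: 4 of 7.

4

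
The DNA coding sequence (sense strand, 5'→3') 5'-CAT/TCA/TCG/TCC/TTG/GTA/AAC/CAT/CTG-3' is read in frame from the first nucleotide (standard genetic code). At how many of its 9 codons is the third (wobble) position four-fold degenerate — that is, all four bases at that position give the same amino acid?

5

Codon 1 CAT (His): third position 2-fold.
Codon 2 TCA (Ser): third position 4-fold.
Codon 3 TCG (Ser): third position 4-fold.
Codon 4 TCC (Ser): third position 4-fold.
Codon 5 TTG (Leu): third position 2-fold.
Codon 6 GTA (Val): third position 4-fold.
Codon 7 AAC (Asn): third position 2-fold.
Codon 8 CAT (His): third position 2-fold.
Codon 9 CTG (Leu): third position 4-fold.
Four-fold degenerate third positions: 5.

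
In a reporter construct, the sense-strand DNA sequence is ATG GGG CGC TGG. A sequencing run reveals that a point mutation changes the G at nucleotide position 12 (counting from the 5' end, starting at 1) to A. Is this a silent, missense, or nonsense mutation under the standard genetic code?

nonsense

Position 12 falls in codon 4: TGG → Trp.
After the substitution the codon is TGA → Stop.
The new codon is a stop codon, so this is a nonsense mutation.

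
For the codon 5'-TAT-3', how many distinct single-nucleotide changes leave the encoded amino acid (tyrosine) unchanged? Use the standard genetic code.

Position 1: none → 0 synonymous.
Position 2: none → 0 synonymous.
Position 3: TAC → 1 synonymous.
Total: 0 + 0 + 1 = 1.

1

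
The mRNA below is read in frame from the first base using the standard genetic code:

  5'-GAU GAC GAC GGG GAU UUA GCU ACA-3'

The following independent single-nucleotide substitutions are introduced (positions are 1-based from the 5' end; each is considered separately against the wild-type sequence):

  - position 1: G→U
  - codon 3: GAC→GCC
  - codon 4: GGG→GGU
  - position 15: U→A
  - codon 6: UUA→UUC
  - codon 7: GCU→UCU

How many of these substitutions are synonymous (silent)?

Codon 1: GAU (Asp) → UAU (Tyr) — missense.
Codon 3: GAC (Asp) → GCC (Ala) — missense.
Codon 4: GGG (Gly) → GGU (Gly) — synonymous.
Codon 5: GAU (Asp) → GAA (Glu) — missense.
Codon 6: UUA (Leu) → UUC (Phe) — missense.
Codon 7: GCU (Ala) → UCU (Ser) — missense.
Synonymous: 1 of 6.

1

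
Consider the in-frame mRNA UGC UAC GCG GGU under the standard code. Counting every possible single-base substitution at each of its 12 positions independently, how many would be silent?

8

Codon 1 (UGC, Cys): 1 synonymous substitution.
Codon 2 (UAC, Tyr): 1 synonymous substitution.
Codon 3 (GCG, Ala): 3 synonymous substitutions.
Codon 4 (GGU, Gly): 3 synonymous substitutions.
Total: 1 + 1 + 3 + 3 = 8.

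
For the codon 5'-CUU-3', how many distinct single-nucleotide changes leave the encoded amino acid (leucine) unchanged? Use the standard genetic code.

Position 1: none → 0 synonymous.
Position 2: none → 0 synonymous.
Position 3: CUC, CUA, CUG → 3 synonymous.
Total: 0 + 0 + 3 = 3.

3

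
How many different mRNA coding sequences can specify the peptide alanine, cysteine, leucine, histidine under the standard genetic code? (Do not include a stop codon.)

96

Ala: 4 codons.
Cys: 2 codons.
Leu: 6 codons.
His: 2 codons.
4 × 2 × 6 × 2 = 96.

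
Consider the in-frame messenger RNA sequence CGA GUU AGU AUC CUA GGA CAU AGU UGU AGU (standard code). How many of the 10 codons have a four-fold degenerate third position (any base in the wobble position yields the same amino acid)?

4

Codon 1 CGA (Arg): third position 4-fold.
Codon 2 GUU (Val): third position 4-fold.
Codon 3 AGU (Ser): third position 2-fold.
Codon 4 AUC (Ile): third position 3-fold.
Codon 5 CUA (Leu): third position 4-fold.
Codon 6 GGA (Gly): third position 4-fold.
Codon 7 CAU (His): third position 2-fold.
Codon 8 AGU (Ser): third position 2-fold.
Codon 9 UGU (Cys): third position 2-fold.
Codon 10 AGU (Ser): third position 2-fold.
Four-fold degenerate third positions: 4.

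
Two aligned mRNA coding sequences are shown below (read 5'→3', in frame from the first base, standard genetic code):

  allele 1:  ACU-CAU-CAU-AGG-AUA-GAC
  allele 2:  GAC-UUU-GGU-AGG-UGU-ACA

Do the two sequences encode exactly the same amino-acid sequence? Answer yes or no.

Codon 1: ACU Thr / GAC Asp — nonsynonymous.
Codon 2: CAU His / UUU Phe — nonsynonymous.
Codon 3: CAU His / GGU Gly — nonsynonymous.
Codon 4: AGG Arg / AGG Arg — identical.
Codon 5: AUA Ile / UGU Cys — nonsynonymous.
Codon 6: GAC Asp / ACA Thr — nonsynonymous.
Nonsynonymous differences: 5 → different protein.

no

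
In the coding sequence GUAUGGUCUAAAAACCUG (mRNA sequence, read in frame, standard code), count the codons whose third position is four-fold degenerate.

Codon 1 GUA (Val): third position 4-fold.
Codon 2 UGG (Trp): third position 1-fold.
Codon 3 UCU (Ser): third position 4-fold.
Codon 4 AAA (Lys): third position 2-fold.
Codon 5 AAC (Asn): third position 2-fold.
Codon 6 CUG (Leu): third position 4-fold.
Four-fold degenerate third positions: 3.

3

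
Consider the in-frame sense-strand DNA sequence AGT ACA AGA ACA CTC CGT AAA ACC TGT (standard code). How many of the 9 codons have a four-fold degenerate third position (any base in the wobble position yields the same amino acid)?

5

Codon 1 AGT (Ser): third position 2-fold.
Codon 2 ACA (Thr): third position 4-fold.
Codon 3 AGA (Arg): third position 2-fold.
Codon 4 ACA (Thr): third position 4-fold.
Codon 5 CTC (Leu): third position 4-fold.
Codon 6 CGT (Arg): third position 4-fold.
Codon 7 AAA (Lys): third position 2-fold.
Codon 8 ACC (Thr): third position 4-fold.
Codon 9 TGT (Cys): third position 2-fold.
Four-fold degenerate third positions: 5.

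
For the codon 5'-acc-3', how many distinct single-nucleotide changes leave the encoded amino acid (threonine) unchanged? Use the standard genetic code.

3

Position 1: none → 0 synonymous.
Position 2: none → 0 synonymous.
Position 3: ACT, ACA, ACG → 3 synonymous.
Total: 0 + 0 + 3 = 3.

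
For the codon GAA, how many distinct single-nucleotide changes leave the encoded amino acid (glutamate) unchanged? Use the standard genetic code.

1

Position 1: none → 0 synonymous.
Position 2: none → 0 synonymous.
Position 3: GAG → 1 synonymous.
Total: 0 + 0 + 1 = 1.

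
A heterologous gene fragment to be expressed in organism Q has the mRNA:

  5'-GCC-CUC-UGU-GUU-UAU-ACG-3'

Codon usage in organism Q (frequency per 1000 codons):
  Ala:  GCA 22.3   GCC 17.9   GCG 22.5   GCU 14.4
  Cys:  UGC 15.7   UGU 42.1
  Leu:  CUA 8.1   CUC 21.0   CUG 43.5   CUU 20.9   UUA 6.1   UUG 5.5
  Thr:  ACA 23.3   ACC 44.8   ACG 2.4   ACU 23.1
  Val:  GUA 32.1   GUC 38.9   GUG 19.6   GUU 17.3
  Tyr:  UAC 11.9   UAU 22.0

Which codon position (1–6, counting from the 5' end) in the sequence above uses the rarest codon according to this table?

6

Codon 1 GCC (Ala): 17.9 per 1000.
Codon 2 CUC (Leu): 21.0 per 1000.
Codon 3 UGU (Cys): 42.1 per 1000.
Codon 4 GUU (Val): 17.3 per 1000.
Codon 5 UAU (Tyr): 22.0 per 1000.
Codon 6 ACG (Thr): 2.4 per 1000.
Lowest frequency is 2.4 at codon 6.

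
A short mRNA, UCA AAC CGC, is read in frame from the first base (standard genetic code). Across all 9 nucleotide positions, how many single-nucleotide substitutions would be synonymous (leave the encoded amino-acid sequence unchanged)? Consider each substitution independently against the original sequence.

Codon 1 (UCA, Ser): 3 synonymous substitutions.
Codon 2 (AAC, Asn): 1 synonymous substitution.
Codon 3 (CGC, Arg): 3 synonymous substitutions.
Total: 3 + 1 + 3 = 7.

7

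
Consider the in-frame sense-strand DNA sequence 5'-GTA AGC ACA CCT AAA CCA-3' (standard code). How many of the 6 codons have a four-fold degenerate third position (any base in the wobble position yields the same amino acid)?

4

Codon 1 GTA (Val): third position 4-fold.
Codon 2 AGC (Ser): third position 2-fold.
Codon 3 ACA (Thr): third position 4-fold.
Codon 4 CCT (Pro): third position 4-fold.
Codon 5 AAA (Lys): third position 2-fold.
Codon 6 CCA (Pro): third position 4-fold.
Four-fold degenerate third positions: 4.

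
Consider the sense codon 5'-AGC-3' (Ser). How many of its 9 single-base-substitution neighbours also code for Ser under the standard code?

1

Position 1: none → 0 synonymous.
Position 2: none → 0 synonymous.
Position 3: AGU → 1 synonymous.
Total: 0 + 0 + 1 = 1.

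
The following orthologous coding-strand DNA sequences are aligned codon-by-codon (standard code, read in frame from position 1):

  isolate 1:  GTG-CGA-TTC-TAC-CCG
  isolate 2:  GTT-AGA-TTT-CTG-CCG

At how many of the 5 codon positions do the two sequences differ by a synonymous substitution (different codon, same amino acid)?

Codon 1: GTG Val / GTT Val — synonymous.
Codon 2: CGA Arg / AGA Arg — synonymous.
Codon 3: TTC Phe / TTT Phe — synonymous.
Codon 4: TAC Tyr / CTG Leu — nonsynonymous.
Codon 5: CCG Pro / CCG Pro — identical.
Synonymous differences: 3.

3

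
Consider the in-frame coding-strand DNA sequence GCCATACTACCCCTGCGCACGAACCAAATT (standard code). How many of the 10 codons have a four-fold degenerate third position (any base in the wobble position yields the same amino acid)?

6

Codon 1 GCC (Ala): third position 4-fold.
Codon 2 ATA (Ile): third position 3-fold.
Codon 3 CTA (Leu): third position 4-fold.
Codon 4 CCC (Pro): third position 4-fold.
Codon 5 CTG (Leu): third position 4-fold.
Codon 6 CGC (Arg): third position 4-fold.
Codon 7 ACG (Thr): third position 4-fold.
Codon 8 AAC (Asn): third position 2-fold.
Codon 9 CAA (Gln): third position 2-fold.
Codon 10 ATT (Ile): third position 3-fold.
Four-fold degenerate third positions: 6.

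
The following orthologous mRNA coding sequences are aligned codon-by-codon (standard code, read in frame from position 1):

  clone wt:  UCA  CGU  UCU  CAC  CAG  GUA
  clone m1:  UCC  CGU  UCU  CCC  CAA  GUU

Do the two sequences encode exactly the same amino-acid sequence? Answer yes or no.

Codon 1: UCA Ser / UCC Ser — synonymous.
Codon 2: CGU Arg / CGU Arg — identical.
Codon 3: UCU Ser / UCU Ser — identical.
Codon 4: CAC His / CCC Pro — nonsynonymous.
Codon 5: CAG Gln / CAA Gln — synonymous.
Codon 6: GUA Val / GUU Val — synonymous.
Nonsynonymous differences: 1 → different protein.

no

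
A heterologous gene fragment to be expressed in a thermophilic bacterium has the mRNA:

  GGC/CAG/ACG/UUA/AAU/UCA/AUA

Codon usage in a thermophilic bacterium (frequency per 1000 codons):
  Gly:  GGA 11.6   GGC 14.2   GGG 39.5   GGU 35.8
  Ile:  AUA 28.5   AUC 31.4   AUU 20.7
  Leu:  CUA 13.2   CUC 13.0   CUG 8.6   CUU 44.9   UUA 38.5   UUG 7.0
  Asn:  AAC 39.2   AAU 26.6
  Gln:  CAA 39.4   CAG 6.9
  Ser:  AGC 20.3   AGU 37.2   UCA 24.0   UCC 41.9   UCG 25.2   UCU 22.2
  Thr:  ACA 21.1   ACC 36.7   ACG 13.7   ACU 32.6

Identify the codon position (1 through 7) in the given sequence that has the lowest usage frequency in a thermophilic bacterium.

2

Codon 1 GGC (Gly): 14.2 per 1000.
Codon 2 CAG (Gln): 6.9 per 1000.
Codon 3 ACG (Thr): 13.7 per 1000.
Codon 4 UUA (Leu): 38.5 per 1000.
Codon 5 AAU (Asn): 26.6 per 1000.
Codon 6 UCA (Ser): 24.0 per 1000.
Codon 7 AUA (Ile): 28.5 per 1000.
Lowest frequency is 6.9 at codon 2.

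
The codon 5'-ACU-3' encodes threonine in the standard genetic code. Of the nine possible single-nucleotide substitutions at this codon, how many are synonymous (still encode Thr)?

Position 1: none → 0 synonymous.
Position 2: none → 0 synonymous.
Position 3: ACC, ACA, ACG → 3 synonymous.
Total: 0 + 0 + 3 = 3.

3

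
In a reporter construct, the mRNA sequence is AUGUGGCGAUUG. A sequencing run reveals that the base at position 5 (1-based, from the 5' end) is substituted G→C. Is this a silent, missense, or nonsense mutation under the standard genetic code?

Position 5 falls in codon 2: UGG → Trp.
After the substitution the codon is UCG → Ser.
Trp ≠ Ser, so this is a missense mutation.

missense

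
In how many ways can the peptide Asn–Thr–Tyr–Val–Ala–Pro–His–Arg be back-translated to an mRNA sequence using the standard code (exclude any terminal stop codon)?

Asn: 2 codons.
Thr: 4 codons.
Tyr: 2 codons.
Val: 4 codons.
Ala: 4 codons.
Pro: 4 codons.
His: 2 codons.
Arg: 6 codons.
2 × 4 × 2 × 4 × 4 × 4 × 2 × 6 = 12288.

12288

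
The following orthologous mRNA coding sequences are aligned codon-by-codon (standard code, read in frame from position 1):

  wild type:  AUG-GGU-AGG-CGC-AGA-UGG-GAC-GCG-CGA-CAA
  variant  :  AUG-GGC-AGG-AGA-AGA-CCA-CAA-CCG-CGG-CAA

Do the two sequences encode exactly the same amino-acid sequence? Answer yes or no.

Codon 1: AUG Met / AUG Met — identical.
Codon 2: GGU Gly / GGC Gly — synonymous.
Codon 3: AGG Arg / AGG Arg — identical.
Codon 4: CGC Arg / AGA Arg — synonymous.
Codon 5: AGA Arg / AGA Arg — identical.
Codon 6: UGG Trp / CCA Pro — nonsynonymous.
Codon 7: GAC Asp / CAA Gln — nonsynonymous.
Codon 8: GCG Ala / CCG Pro — nonsynonymous.
Codon 9: CGA Arg / CGG Arg — synonymous.
Codon 10: CAA Gln / CAA Gln — identical.
Nonsynonymous differences: 3 → different protein.

no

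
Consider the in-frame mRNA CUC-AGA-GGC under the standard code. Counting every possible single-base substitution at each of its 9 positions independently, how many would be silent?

8

Codon 1 (CUC, Leu): 3 synonymous substitutions.
Codon 2 (AGA, Arg): 2 synonymous substitutions.
Codon 3 (GGC, Gly): 3 synonymous substitutions.
Total: 3 + 2 + 3 = 8.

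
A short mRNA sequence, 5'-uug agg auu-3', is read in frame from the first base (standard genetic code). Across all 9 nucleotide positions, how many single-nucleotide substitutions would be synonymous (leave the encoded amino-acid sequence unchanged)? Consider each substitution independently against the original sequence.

Codon 1 (UUG, Leu): 2 synonymous substitutions.
Codon 2 (AGG, Arg): 2 synonymous substitutions.
Codon 3 (AUU, Ile): 2 synonymous substitutions.
Total: 2 + 2 + 2 = 6.

6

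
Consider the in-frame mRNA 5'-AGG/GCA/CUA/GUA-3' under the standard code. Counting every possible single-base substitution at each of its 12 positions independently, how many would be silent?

Codon 1 (AGG, Arg): 2 synonymous substitutions.
Codon 2 (GCA, Ala): 3 synonymous substitutions.
Codon 3 (CUA, Leu): 4 synonymous substitutions.
Codon 4 (GUA, Val): 3 synonymous substitutions.
Total: 2 + 3 + 4 + 3 = 12.

12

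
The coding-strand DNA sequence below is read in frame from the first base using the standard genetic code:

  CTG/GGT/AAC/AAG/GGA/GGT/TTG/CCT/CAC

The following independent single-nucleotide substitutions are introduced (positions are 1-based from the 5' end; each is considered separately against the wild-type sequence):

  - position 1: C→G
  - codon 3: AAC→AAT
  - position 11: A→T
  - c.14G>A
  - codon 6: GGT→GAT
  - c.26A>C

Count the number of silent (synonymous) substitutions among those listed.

1

Codon 1: CTG (Leu) → GTG (Val) — missense.
Codon 3: AAC (Asn) → AAT (Asn) — synonymous.
Codon 4: AAG (Lys) → ATG (Met) — missense.
Codon 5: GGA (Gly) → GAA (Glu) — missense.
Codon 6: GGT (Gly) → GAT (Asp) — missense.
Codon 9: CAC (His) → CCC (Pro) — missense.
Synonymous: 1 of 6.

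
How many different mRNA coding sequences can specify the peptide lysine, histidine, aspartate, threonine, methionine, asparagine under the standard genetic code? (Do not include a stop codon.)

64

Lys: 2 codons.
His: 2 codons.
Asp: 2 codons.
Thr: 4 codons.
Met: 1 codon.
Asn: 2 codons.
2 × 2 × 2 × 4 × 1 × 2 = 64.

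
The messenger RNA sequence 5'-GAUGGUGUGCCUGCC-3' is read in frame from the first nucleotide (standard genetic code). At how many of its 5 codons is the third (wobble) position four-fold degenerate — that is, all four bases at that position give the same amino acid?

Codon 1 GAU (Asp): third position 2-fold.
Codon 2 GGU (Gly): third position 4-fold.
Codon 3 GUG (Val): third position 4-fold.
Codon 4 CCU (Pro): third position 4-fold.
Codon 5 GCC (Ala): third position 4-fold.
Four-fold degenerate third positions: 4.

4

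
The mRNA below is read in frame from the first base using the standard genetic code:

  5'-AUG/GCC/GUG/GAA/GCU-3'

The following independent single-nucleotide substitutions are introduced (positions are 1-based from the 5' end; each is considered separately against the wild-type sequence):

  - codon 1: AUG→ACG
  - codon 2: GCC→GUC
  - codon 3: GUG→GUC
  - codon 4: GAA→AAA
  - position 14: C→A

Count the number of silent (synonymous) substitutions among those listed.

1

Codon 1: AUG (Met) → ACG (Thr) — missense.
Codon 2: GCC (Ala) → GUC (Val) — missense.
Codon 3: GUG (Val) → GUC (Val) — synonymous.
Codon 4: GAA (Glu) → AAA (Lys) — missense.
Codon 5: GCU (Ala) → GAU (Asp) — missense.
Synonymous: 1 of 5.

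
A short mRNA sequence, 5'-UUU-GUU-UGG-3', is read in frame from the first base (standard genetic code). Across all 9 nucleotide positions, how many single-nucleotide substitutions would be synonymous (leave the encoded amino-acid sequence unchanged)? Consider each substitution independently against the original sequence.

Codon 1 (UUU, Phe): 1 synonymous substitution.
Codon 2 (GUU, Val): 3 synonymous substitutions.
Codon 3 (UGG, Trp): 0 synonymous substitutions.
Total: 1 + 3 + 0 = 4.

4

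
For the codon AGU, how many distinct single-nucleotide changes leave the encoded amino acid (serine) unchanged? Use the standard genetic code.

1

Position 1: none → 0 synonymous.
Position 2: none → 0 synonymous.
Position 3: AGC → 1 synonymous.
Total: 0 + 0 + 1 = 1.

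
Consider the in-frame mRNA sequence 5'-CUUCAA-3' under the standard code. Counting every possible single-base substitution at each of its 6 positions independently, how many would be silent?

4

Codon 1 (CUU, Leu): 3 synonymous substitutions.
Codon 2 (CAA, Gln): 1 synonymous substitution.
Total: 3 + 1 = 4.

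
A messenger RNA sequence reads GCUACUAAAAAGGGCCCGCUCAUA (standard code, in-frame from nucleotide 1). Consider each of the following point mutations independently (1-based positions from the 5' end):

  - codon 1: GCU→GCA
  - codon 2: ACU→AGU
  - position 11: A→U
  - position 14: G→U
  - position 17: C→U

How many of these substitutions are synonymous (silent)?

1

Codon 1: GCU (Ala) → GCA (Ala) — synonymous.
Codon 2: ACU (Thr) → AGU (Ser) — missense.
Codon 4: AAG (Lys) → AUG (Met) — missense.
Codon 5: GGC (Gly) → GUC (Val) — missense.
Codon 6: CCG (Pro) → CUG (Leu) — missense.
Synonymous: 1 of 5.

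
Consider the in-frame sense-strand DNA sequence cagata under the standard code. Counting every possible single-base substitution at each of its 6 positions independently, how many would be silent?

3

Codon 1 (CAG, Gln): 1 synonymous substitution.
Codon 2 (ATA, Ile): 2 synonymous substitutions.
Total: 1 + 2 = 3.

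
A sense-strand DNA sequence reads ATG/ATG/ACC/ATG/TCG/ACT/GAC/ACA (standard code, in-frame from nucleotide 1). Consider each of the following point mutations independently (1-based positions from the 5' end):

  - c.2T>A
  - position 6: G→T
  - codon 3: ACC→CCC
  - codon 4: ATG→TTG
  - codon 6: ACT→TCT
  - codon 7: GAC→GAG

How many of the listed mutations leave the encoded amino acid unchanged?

Codon 1: ATG (Met) → AAG (Lys) — missense.
Codon 2: ATG (Met) → ATT (Ile) — missense.
Codon 3: ACC (Thr) → CCC (Pro) — missense.
Codon 4: ATG (Met) → TTG (Leu) — missense.
Codon 6: ACT (Thr) → TCT (Ser) — missense.
Codon 7: GAC (Asp) → GAG (Glu) — missense.
Synonymous: 0 of 6.

0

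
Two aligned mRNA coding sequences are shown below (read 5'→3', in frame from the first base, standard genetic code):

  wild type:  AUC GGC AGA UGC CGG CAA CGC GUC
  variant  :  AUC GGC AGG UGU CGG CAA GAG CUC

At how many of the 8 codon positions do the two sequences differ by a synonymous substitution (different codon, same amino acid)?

2

Codon 1: AUC Ile / AUC Ile — identical.
Codon 2: GGC Gly / GGC Gly — identical.
Codon 3: AGA Arg / AGG Arg — synonymous.
Codon 4: UGC Cys / UGU Cys — synonymous.
Codon 5: CGG Arg / CGG Arg — identical.
Codon 6: CAA Gln / CAA Gln — identical.
Codon 7: CGC Arg / GAG Glu — nonsynonymous.
Codon 8: GUC Val / CUC Leu — nonsynonymous.
Synonymous differences: 2.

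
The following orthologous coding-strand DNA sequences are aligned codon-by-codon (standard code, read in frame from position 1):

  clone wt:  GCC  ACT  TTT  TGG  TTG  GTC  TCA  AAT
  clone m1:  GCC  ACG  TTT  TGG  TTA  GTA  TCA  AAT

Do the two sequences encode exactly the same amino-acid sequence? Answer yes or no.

Codon 1: GCC Ala / GCC Ala — identical.
Codon 2: ACT Thr / ACG Thr — synonymous.
Codon 3: TTT Phe / TTT Phe — identical.
Codon 4: TGG Trp / TGG Trp — identical.
Codon 5: TTG Leu / TTA Leu — synonymous.
Codon 6: GTC Val / GTA Val — synonymous.
Codon 7: TCA Ser / TCA Ser — identical.
Codon 8: AAT Asn / AAT Asn — identical.
Nonsynonymous differences: 0 → same protein.

yes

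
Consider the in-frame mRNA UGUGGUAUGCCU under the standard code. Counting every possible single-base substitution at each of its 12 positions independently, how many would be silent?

7

Codon 1 (UGU, Cys): 1 synonymous substitution.
Codon 2 (GGU, Gly): 3 synonymous substitutions.
Codon 3 (AUG, Met): 0 synonymous substitutions.
Codon 4 (CCU, Pro): 3 synonymous substitutions.
Total: 1 + 3 + 0 + 3 = 7.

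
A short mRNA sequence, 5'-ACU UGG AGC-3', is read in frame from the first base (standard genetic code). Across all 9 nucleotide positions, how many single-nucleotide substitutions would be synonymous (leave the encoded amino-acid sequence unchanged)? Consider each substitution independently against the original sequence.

Codon 1 (ACU, Thr): 3 synonymous substitutions.
Codon 2 (UGG, Trp): 0 synonymous substitutions.
Codon 3 (AGC, Ser): 1 synonymous substitution.
Total: 3 + 0 + 1 = 4.

4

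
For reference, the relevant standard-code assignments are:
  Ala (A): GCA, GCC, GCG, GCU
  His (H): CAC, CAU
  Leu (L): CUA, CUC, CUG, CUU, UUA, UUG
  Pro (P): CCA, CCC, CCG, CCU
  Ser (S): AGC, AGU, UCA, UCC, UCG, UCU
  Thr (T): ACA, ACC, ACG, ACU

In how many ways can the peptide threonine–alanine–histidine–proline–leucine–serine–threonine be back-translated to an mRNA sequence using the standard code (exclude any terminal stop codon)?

Thr: 4 codons.
Ala: 4 codons.
His: 2 codons.
Pro: 4 codons.
Leu: 6 codons.
Ser: 6 codons.
Thr: 4 codons.
4 × 4 × 2 × 4 × 6 × 6 × 4 = 18432.

18432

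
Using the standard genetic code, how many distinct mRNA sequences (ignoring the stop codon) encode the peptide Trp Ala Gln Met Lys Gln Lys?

Trp: 1 codon.
Ala: 4 codons.
Gln: 2 codons.
Met: 1 codon.
Lys: 2 codons.
Gln: 2 codons.
Lys: 2 codons.
1 × 4 × 2 × 1 × 2 × 2 × 2 = 64.

64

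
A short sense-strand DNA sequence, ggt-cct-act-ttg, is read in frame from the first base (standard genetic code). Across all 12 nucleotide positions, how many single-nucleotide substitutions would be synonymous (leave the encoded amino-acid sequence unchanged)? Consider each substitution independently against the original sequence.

11

Codon 1 (GGT, Gly): 3 synonymous substitutions.
Codon 2 (CCT, Pro): 3 synonymous substitutions.
Codon 3 (ACT, Thr): 3 synonymous substitutions.
Codon 4 (TTG, Leu): 2 synonymous substitutions.
Total: 3 + 3 + 3 + 2 = 11.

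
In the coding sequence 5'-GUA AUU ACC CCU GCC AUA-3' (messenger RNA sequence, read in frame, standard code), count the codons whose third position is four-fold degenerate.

4

Codon 1 GUA (Val): third position 4-fold.
Codon 2 AUU (Ile): third position 3-fold.
Codon 3 ACC (Thr): third position 4-fold.
Codon 4 CCU (Pro): third position 4-fold.
Codon 5 GCC (Ala): third position 4-fold.
Codon 6 AUA (Ile): third position 3-fold.
Four-fold degenerate third positions: 4.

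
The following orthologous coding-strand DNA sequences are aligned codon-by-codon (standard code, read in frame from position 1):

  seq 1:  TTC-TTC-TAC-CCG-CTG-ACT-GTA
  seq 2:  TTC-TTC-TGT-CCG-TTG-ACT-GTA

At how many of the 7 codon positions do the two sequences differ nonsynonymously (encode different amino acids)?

1

Codon 1: TTC Phe / TTC Phe — identical.
Codon 2: TTC Phe / TTC Phe — identical.
Codon 3: TAC Tyr / TGT Cys — nonsynonymous.
Codon 4: CCG Pro / CCG Pro — identical.
Codon 5: CTG Leu / TTG Leu — synonymous.
Codon 6: ACT Thr / ACT Thr — identical.
Codon 7: GTA Val / GTA Val — identical.
Nonsynonymous differences: 1.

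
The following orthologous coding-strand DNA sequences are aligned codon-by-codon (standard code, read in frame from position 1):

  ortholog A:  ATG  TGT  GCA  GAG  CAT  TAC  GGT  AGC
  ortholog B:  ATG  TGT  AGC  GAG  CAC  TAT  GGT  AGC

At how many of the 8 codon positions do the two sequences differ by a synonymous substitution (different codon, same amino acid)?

2

Codon 1: ATG Met / ATG Met — identical.
Codon 2: TGT Cys / TGT Cys — identical.
Codon 3: GCA Ala / AGC Ser — nonsynonymous.
Codon 4: GAG Glu / GAG Glu — identical.
Codon 5: CAT His / CAC His — synonymous.
Codon 6: TAC Tyr / TAT Tyr — synonymous.
Codon 7: GGT Gly / GGT Gly — identical.
Codon 8: AGC Ser / AGC Ser — identical.
Synonymous differences: 2.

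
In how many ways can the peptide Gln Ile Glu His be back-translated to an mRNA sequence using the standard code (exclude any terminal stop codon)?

24

Gln: 2 codons.
Ile: 3 codons.
Glu: 2 codons.
His: 2 codons.
2 × 3 × 2 × 2 = 24.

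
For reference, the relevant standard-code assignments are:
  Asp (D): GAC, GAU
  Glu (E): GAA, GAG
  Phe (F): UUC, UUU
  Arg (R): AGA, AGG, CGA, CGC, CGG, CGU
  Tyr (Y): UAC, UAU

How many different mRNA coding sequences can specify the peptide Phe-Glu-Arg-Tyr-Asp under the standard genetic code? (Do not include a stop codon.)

96

Phe: 2 codons.
Glu: 2 codons.
Arg: 6 codons.
Tyr: 2 codons.
Asp: 2 codons.
2 × 2 × 6 × 2 × 2 = 96.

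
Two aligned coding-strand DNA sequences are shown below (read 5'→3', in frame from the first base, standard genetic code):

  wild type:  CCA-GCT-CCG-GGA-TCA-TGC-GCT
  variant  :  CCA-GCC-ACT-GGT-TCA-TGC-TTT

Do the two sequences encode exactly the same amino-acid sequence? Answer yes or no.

Codon 1: CCA Pro / CCA Pro — identical.
Codon 2: GCT Ala / GCC Ala — synonymous.
Codon 3: CCG Pro / ACT Thr — nonsynonymous.
Codon 4: GGA Gly / GGT Gly — synonymous.
Codon 5: TCA Ser / TCA Ser — identical.
Codon 6: TGC Cys / TGC Cys — identical.
Codon 7: GCT Ala / TTT Phe — nonsynonymous.
Nonsynonymous differences: 2 → different protein.

no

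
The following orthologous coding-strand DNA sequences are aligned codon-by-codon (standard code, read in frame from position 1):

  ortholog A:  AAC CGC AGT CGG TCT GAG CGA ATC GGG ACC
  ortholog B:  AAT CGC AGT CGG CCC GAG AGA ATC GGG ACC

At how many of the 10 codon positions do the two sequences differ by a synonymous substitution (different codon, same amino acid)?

2

Codon 1: AAC Asn / AAT Asn — synonymous.
Codon 2: CGC Arg / CGC Arg — identical.
Codon 3: AGT Ser / AGT Ser — identical.
Codon 4: CGG Arg / CGG Arg — identical.
Codon 5: TCT Ser / CCC Pro — nonsynonymous.
Codon 6: GAG Glu / GAG Glu — identical.
Codon 7: CGA Arg / AGA Arg — synonymous.
Codon 8: ATC Ile / ATC Ile — identical.
Codon 9: GGG Gly / GGG Gly — identical.
Codon 10: ACC Thr / ACC Thr — identical.
Synonymous differences: 2.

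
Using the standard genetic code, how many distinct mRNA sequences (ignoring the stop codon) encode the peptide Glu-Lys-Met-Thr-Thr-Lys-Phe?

Glu: 2 codons.
Lys: 2 codons.
Met: 1 codon.
Thr: 4 codons.
Thr: 4 codons.
Lys: 2 codons.
Phe: 2 codons.
2 × 2 × 1 × 4 × 4 × 2 × 2 = 256.

256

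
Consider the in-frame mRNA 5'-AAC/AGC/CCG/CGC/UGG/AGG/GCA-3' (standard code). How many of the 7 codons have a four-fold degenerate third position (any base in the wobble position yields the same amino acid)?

Codon 1 AAC (Asn): third position 2-fold.
Codon 2 AGC (Ser): third position 2-fold.
Codon 3 CCG (Pro): third position 4-fold.
Codon 4 CGC (Arg): third position 4-fold.
Codon 5 UGG (Trp): third position 1-fold.
Codon 6 AGG (Arg): third position 2-fold.
Codon 7 GCA (Ala): third position 4-fold.
Four-fold degenerate third positions: 3.

3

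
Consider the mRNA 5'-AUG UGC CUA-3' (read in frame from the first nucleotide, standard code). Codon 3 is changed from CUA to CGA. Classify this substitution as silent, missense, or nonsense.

Position 8 falls in codon 3: CUA → Leu.
After the substitution the codon is CGA → Arg.
Leu ≠ Arg, so this is a missense mutation.

missense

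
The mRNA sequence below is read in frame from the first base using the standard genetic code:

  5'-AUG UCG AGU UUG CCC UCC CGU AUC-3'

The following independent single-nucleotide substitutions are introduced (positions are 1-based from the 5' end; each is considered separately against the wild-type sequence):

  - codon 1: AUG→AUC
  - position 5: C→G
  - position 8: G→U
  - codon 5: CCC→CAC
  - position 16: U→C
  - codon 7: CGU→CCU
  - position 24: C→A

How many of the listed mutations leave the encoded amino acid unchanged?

Codon 1: AUG (Met) → AUC (Ile) — missense.
Codon 2: UCG (Ser) → UGG (Trp) — missense.
Codon 3: AGU (Ser) → AUU (Ile) — missense.
Codon 5: CCC (Pro) → CAC (His) — missense.
Codon 6: UCC (Ser) → CCC (Pro) — missense.
Codon 7: CGU (Arg) → CCU (Pro) — missense.
Codon 8: AUC (Ile) → AUA (Ile) — synonymous.
Synonymous: 1 of 7.

1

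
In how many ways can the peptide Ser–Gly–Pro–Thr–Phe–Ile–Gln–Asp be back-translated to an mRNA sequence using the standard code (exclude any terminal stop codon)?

9216

Ser: 6 codons.
Gly: 4 codons.
Pro: 4 codons.
Thr: 4 codons.
Phe: 2 codons.
Ile: 3 codons.
Gln: 2 codons.
Asp: 2 codons.
6 × 4 × 4 × 4 × 2 × 3 × 2 × 2 = 9216.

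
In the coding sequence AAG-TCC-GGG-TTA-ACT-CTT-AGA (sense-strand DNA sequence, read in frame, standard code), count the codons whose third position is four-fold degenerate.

4

Codon 1 AAG (Lys): third position 2-fold.
Codon 2 TCC (Ser): third position 4-fold.
Codon 3 GGG (Gly): third position 4-fold.
Codon 4 TTA (Leu): third position 2-fold.
Codon 5 ACT (Thr): third position 4-fold.
Codon 6 CTT (Leu): third position 4-fold.
Codon 7 AGA (Arg): third position 2-fold.
Four-fold degenerate third positions: 4.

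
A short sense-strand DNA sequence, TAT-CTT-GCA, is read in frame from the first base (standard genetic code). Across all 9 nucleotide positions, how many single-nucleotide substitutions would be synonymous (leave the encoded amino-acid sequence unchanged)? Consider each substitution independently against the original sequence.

Codon 1 (TAT, Tyr): 1 synonymous substitution.
Codon 2 (CTT, Leu): 3 synonymous substitutions.
Codon 3 (GCA, Ala): 3 synonymous substitutions.
Total: 1 + 3 + 3 = 7.

7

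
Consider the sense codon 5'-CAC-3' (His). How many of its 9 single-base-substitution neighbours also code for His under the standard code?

1

Position 1: none → 0 synonymous.
Position 2: none → 0 synonymous.
Position 3: CAU → 1 synonymous.
Total: 0 + 0 + 1 = 1.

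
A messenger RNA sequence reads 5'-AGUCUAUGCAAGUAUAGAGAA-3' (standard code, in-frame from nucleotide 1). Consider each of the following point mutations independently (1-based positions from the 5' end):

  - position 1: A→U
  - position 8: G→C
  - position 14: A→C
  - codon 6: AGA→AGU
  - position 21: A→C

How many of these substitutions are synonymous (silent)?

0

Codon 1: AGU (Ser) → UGU (Cys) — missense.
Codon 3: UGC (Cys) → UCC (Ser) — missense.
Codon 5: UAU (Tyr) → UCU (Ser) — missense.
Codon 6: AGA (Arg) → AGU (Ser) — missense.
Codon 7: GAA (Glu) → GAC (Asp) — missense.
Synonymous: 0 of 5.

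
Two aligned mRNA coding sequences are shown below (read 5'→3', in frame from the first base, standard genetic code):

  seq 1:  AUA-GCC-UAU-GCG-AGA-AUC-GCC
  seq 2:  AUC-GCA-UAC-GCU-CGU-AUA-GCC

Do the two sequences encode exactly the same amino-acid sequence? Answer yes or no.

yes

Codon 1: AUA Ile / AUC Ile — synonymous.
Codon 2: GCC Ala / GCA Ala — synonymous.
Codon 3: UAU Tyr / UAC Tyr — synonymous.
Codon 4: GCG Ala / GCU Ala — synonymous.
Codon 5: AGA Arg / CGU Arg — synonymous.
Codon 6: AUC Ile / AUA Ile — synonymous.
Codon 7: GCC Ala / GCC Ala — identical.
Nonsynonymous differences: 0 → same protein.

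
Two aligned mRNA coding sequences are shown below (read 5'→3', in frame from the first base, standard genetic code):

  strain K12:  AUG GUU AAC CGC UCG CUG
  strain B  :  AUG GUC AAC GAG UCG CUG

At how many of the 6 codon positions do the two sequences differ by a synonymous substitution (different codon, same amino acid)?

Codon 1: AUG Met / AUG Met — identical.
Codon 2: GUU Val / GUC Val — synonymous.
Codon 3: AAC Asn / AAC Asn — identical.
Codon 4: CGC Arg / GAG Glu — nonsynonymous.
Codon 5: UCG Ser / UCG Ser — identical.
Codon 6: CUG Leu / CUG Leu — identical.
Synonymous differences: 1.

1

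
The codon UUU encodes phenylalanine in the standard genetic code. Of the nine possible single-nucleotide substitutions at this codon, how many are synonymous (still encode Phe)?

Position 1: none → 0 synonymous.
Position 2: none → 0 synonymous.
Position 3: UUC → 1 synonymous.
Total: 0 + 0 + 1 = 1.

1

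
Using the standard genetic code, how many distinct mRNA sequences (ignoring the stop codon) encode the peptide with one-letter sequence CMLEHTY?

Cys: 2 codons.
Met: 1 codon.
Leu: 6 codons.
Glu: 2 codons.
His: 2 codons.
Thr: 4 codons.
Tyr: 2 codons.
2 × 1 × 6 × 2 × 2 × 4 × 2 = 384.

384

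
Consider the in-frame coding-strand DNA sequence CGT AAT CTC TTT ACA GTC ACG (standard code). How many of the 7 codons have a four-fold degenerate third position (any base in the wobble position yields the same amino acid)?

5

Codon 1 CGT (Arg): third position 4-fold.
Codon 2 AAT (Asn): third position 2-fold.
Codon 3 CTC (Leu): third position 4-fold.
Codon 4 TTT (Phe): third position 2-fold.
Codon 5 ACA (Thr): third position 4-fold.
Codon 6 GTC (Val): third position 4-fold.
Codon 7 ACG (Thr): third position 4-fold.
Four-fold degenerate third positions: 5.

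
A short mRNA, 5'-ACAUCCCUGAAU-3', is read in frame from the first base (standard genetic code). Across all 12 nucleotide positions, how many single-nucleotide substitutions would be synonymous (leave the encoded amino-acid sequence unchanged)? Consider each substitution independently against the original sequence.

11

Codon 1 (ACA, Thr): 3 synonymous substitutions.
Codon 2 (UCC, Ser): 3 synonymous substitutions.
Codon 3 (CUG, Leu): 4 synonymous substitutions.
Codon 4 (AAU, Asn): 1 synonymous substitution.
Total: 3 + 3 + 4 + 1 = 11.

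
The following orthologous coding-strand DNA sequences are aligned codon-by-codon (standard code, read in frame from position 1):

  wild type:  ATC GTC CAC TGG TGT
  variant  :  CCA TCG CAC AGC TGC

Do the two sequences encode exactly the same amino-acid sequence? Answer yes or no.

no

Codon 1: ATC Ile / CCA Pro — nonsynonymous.
Codon 2: GTC Val / TCG Ser — nonsynonymous.
Codon 3: CAC His / CAC His — identical.
Codon 4: TGG Trp / AGC Ser — nonsynonymous.
Codon 5: TGT Cys / TGC Cys — synonymous.
Nonsynonymous differences: 3 → different protein.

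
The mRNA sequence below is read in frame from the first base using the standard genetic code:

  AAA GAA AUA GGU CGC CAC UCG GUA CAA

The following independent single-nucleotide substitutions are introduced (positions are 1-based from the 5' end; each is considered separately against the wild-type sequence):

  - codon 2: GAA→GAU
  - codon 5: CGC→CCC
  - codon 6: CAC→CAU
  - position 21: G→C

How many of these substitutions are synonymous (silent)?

Codon 2: GAA (Glu) → GAU (Asp) — missense.
Codon 5: CGC (Arg) → CCC (Pro) — missense.
Codon 6: CAC (His) → CAU (His) — synonymous.
Codon 7: UCG (Ser) → UCC (Ser) — synonymous.
Synonymous: 2 of 4.

2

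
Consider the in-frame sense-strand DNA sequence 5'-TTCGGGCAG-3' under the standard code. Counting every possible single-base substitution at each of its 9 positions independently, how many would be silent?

Codon 1 (TTC, Phe): 1 synonymous substitution.
Codon 2 (GGG, Gly): 3 synonymous substitutions.
Codon 3 (CAG, Gln): 1 synonymous substitution.
Total: 1 + 3 + 1 = 5.

5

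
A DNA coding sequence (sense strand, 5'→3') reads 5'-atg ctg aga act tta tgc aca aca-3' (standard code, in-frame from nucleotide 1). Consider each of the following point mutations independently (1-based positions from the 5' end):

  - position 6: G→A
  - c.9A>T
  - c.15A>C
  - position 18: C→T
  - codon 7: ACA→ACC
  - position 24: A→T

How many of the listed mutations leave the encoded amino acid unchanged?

Codon 2: CTG (Leu) → CTA (Leu) — synonymous.
Codon 3: AGA (Arg) → AGT (Ser) — missense.
Codon 5: TTA (Leu) → TTC (Phe) — missense.
Codon 6: TGC (Cys) → TGT (Cys) — synonymous.
Codon 7: ACA (Thr) → ACC (Thr) — synonymous.
Codon 8: ACA (Thr) → ACT (Thr) — synonymous.
Synonymous: 4 of 6.

4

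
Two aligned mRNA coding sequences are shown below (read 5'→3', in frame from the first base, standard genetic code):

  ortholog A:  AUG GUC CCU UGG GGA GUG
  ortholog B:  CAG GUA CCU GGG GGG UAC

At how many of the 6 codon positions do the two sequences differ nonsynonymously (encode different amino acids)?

3

Codon 1: AUG Met / CAG Gln — nonsynonymous.
Codon 2: GUC Val / GUA Val — synonymous.
Codon 3: CCU Pro / CCU Pro — identical.
Codon 4: UGG Trp / GGG Gly — nonsynonymous.
Codon 5: GGA Gly / GGG Gly — synonymous.
Codon 6: GUG Val / UAC Tyr — nonsynonymous.
Nonsynonymous differences: 3.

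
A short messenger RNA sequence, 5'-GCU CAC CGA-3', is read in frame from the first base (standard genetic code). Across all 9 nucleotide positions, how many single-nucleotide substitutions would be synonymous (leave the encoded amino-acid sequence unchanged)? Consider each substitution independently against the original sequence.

Codon 1 (GCU, Ala): 3 synonymous substitutions.
Codon 2 (CAC, His): 1 synonymous substitution.
Codon 3 (CGA, Arg): 4 synonymous substitutions.
Total: 3 + 1 + 4 = 8.

8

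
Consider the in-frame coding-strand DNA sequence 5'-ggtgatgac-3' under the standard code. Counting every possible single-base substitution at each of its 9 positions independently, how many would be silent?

Codon 1 (GGT, Gly): 3 synonymous substitutions.
Codon 2 (GAT, Asp): 1 synonymous substitution.
Codon 3 (GAC, Asp): 1 synonymous substitution.
Total: 3 + 1 + 1 = 5.

5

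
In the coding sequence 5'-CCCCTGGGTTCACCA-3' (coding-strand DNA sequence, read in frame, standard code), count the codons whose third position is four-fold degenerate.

Codon 1 CCC (Pro): third position 4-fold.
Codon 2 CTG (Leu): third position 4-fold.
Codon 3 GGT (Gly): third position 4-fold.
Codon 4 TCA (Ser): third position 4-fold.
Codon 5 CCA (Pro): third position 4-fold.
Four-fold degenerate third positions: 5.

5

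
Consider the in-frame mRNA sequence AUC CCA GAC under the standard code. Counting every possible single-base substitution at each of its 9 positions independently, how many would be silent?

6

Codon 1 (AUC, Ile): 2 synonymous substitutions.
Codon 2 (CCA, Pro): 3 synonymous substitutions.
Codon 3 (GAC, Asp): 1 synonymous substitution.
Total: 2 + 3 + 1 = 6.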